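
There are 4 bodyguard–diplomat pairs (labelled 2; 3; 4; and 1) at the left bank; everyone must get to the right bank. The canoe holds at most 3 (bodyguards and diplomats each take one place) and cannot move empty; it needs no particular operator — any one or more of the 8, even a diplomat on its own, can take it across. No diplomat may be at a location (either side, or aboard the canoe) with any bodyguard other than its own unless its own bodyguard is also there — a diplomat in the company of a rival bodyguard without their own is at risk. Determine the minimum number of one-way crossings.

Counting alone: each trip to the right bank takes at most 3 across and each return brings at least 1 back, so after t trips out (and t−1 returns) at most 3t − (t−1) of the 8 are across; that first reaches 8 at t = 4, so at least 7 crossings are needed.
The safety rule pushes this higher. Following every safe sequence of crossings, the most of the 8 that can be at the right bank as the canoe arrives there on crossing 7 is 7 — never all 8.
So no plan with fewer than 9 crossings exists, and this one achieves 9:
1. bodyguard 2 and diplomat 2 cross → the right bank.
2. bodyguard 2 crosses ← the left bank.
3. bodyguard 2, bodyguard 3, and diplomat 3 cross → the right bank.
4. bodyguard 2 and diplomat 2 cross ← the left bank.
5. bodyguard 1, bodyguard 2, and bodyguard 4 cross → the right bank.
6. diplomat 3 crosses ← the left bank.
7. diplomat 2 and diplomat 3 cross → the right bank.
8. diplomat 2 crosses ← the left bank.
9. diplomat 1, diplomat 2, and diplomat 4 cross → the right bank.

9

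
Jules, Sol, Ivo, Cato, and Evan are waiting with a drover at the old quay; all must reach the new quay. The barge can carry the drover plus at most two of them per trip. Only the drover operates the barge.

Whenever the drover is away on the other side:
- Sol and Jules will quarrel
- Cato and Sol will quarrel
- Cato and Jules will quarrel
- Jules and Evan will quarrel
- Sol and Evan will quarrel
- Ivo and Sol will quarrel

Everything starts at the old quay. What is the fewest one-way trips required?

Counting alone: the drover can take at most 2 across per trip to the new quay, so moving all 5 needs at least 3 loaded trips out, with a return between consecutive ones — at least 5 crossings.
The safety rule pushes this higher. Following every safe sequence of crossings, the most of the 5 that can be at the new quay as the barge arrives there on crossing 5 is 4 — never all 5.
So no plan with fewer than 7 crossings exists, and this one achieves 7:
1. Drover goes to the new quay with Jules and Sol.  [the old quay: Cato, Evan, Ivo | the new quay: Jules, Sol]
2. Drover goes back to the old quay with Jules.  [the old quay: Cato, Evan, Ivo, Jules | the new quay: Sol]
3. Drover goes to the new quay with Ivo and Jules.  [the old quay: Cato, Evan | the new quay: Ivo, Jules, Sol]
4. Drover goes back to the old quay with Sol.  [the old quay: Cato, Evan, Sol | the new quay: Ivo, Jules]
5. Drover goes to the new quay with Cato and Evan.  [the old quay: Sol | the new quay: Cato, Evan, Ivo, Jules]
6. Drover goes back to the old quay with Jules.  [the old quay: Jules, Sol | the new quay: Cato, Evan, Ivo]
7. Drover goes to the new quay with Jules and Sol.  [the old quay: — | the new quay: Cato, Evan, Ivo, Jules, Sol]

7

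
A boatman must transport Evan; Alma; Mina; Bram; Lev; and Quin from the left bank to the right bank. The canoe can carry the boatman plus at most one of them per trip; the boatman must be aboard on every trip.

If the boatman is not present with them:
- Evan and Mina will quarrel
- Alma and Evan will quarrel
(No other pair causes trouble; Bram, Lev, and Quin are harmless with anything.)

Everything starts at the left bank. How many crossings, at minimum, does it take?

Counting alone: the boatman can take at most 1 across per trip to the right bank, so moving all 6 needs at least 6 loaded trips out, with a return between consecutive ones — at least 11 crossings.
The safety rule pushes this higher. Following every safe sequence of crossings, the most of the 6 that can be at the right bank as the canoe arrives there on crossing 11 is 5 — never all 6.
So no plan with fewer than 13 crossings exists, and this one achieves 13:
1. Boatman goes to the right bank with Evan.  [the left bank: Alma, Bram, Lev, Mina, Quin | the right bank: Evan]
2. Boatman goes back to the left bank alone.  [the left bank: Alma, Bram, Lev, Mina, Quin | the right bank: Evan]
3. Boatman goes to the right bank with Alma.  [the left bank: Bram, Lev, Mina, Quin | the right bank: Alma, Evan]
4. Boatman goes back to the left bank with Evan.  [the left bank: Bram, Evan, Lev, Mina, Quin | the right bank: Alma]
5. Boatman goes to the right bank with Mina.  [the left bank: Bram, Evan, Lev, Quin | the right bank: Alma, Mina]
6. Boatman goes back to the left bank alone.  [the left bank: Bram, Evan, Lev, Quin | the right bank: Alma, Mina]
7. Boatman goes to the right bank with Bram.  [the left bank: Evan, Lev, Quin | the right bank: Alma, Bram, Mina]
8. Boatman goes back to the left bank alone.  [the left bank: Evan, Lev, Quin | the right bank: Alma, Bram, Mina]
9. Boatman goes to the right bank with Lev.  [the left bank: Evan, Quin | the right bank: Alma, Bram, Lev, Mina]
10. Boatman goes back to the left bank alone.  [the left bank: Evan, Quin | the right bank: Alma, Bram, Lev, Mina]
11. Boatman goes to the right bank with Quin.  [the left bank: Evan | the right bank: Alma, Bram, Lev, Mina, Quin]
12. Boatman goes back to the left bank alone.  [the left bank: Evan | the right bank: Alma, Bram, Lev, Mina, Quin]
13. Boatman goes to the right bank with Evan.  [the left bank: — | the right bank: Alma, Bram, Evan, Lev, Mina, Quin]

13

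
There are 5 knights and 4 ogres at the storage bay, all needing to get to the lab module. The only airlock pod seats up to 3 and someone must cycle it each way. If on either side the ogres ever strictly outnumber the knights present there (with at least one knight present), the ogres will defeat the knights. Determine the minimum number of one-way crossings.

Counting alone: each trip to the lab module takes at most 3 across and each return brings at least 1 back, so after t trips out (and t−1 returns) at most 3t − (t−1) of the 9 are across; that first reaches 9 at t = 4, so at least 7 crossings are needed.
The plan below uses exactly 7 crossings, so it is optimal:
1. 3 ogres → the lab module.  (the storage bay: 5K 1O; the lab module: 0K 3O)
2. 1 ogre ← the storage bay.  (the storage bay: 5K 2O; the lab module: 0K 2O)
3. 3 knights → the lab module.  (the storage bay: 2K 2O; the lab module: 3K 2O)
4. 1 knight ← the storage bay.  (the storage bay: 3K 2O; the lab module: 2K 2O)
5. 2 knights and 1 ogre → the lab module.  (the storage bay: 1K 1O; the lab module: 4K 3O)
6. 1 knight ← the storage bay.  (the storage bay: 2K 1O; the lab module: 3K 3O)
7. 2 knights and 1 ogre → the lab module.  (the storage bay: 0K 0O; the lab module: 5K 4O)

7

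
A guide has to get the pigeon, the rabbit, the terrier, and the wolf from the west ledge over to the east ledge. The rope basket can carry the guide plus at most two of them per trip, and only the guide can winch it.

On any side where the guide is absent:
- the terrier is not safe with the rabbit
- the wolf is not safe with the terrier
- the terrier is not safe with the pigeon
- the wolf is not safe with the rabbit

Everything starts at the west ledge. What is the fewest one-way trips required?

Counting alone: the guide can take at most 2 across per trip to the east ledge, so moving all 4 needs at least 2 loaded trips out, with a return between consecutive ones — at least 3 crossings.
The safety rule pushes this higher. Following every safe sequence of crossings, the most of the 4 that can be at the east ledge as the rope basket arrives there on crossing 3 is 3 — never all 4.
So no plan with fewer than 5 crossings exists, and this one achieves 5:
1. Guide goes to the east ledge with the rabbit and the terrier.  [the west ledge: the pigeon, the wolf | the east ledge: the rabbit, the terrier]
2. Guide goes back to the west ledge with the rabbit.  [the west ledge: the pigeon, the rabbit, the wolf | the east ledge: the terrier]
3. Guide goes to the east ledge with the pigeon and the rabbit.  [the west ledge: the wolf | the east ledge: the pigeon, the rabbit, the terrier]
4. Guide goes back to the west ledge with the terrier.  [the west ledge: the terrier, the wolf | the east ledge: the pigeon, the rabbit]
5. Guide goes to the east ledge with the terrier and the wolf.  [the west ledge: — | the east ledge: the pigeon, the rabbit, the terrier, the wolf]

5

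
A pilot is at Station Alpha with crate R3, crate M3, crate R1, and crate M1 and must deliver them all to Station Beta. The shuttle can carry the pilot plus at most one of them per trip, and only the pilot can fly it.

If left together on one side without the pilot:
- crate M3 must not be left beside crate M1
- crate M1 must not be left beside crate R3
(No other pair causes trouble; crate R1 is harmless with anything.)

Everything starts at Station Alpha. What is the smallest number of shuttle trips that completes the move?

9

Counting alone: the pilot can take at most 1 across per trip to Station Beta, so moving all 4 needs at least 4 loaded trips out, with a return between consecutive ones — at least 7 crossings.
The safety rule pushes this higher. Following every safe sequence of crossings, the most of the 4 that can be at Station Beta as the shuttle arrives there on crossing 7 is 3 — never all 4.
So no plan with fewer than 9 crossings exists, and this one achieves 9:
1. Pilot goes to Station Beta with crate M1.  [Station Alpha: crate M3, crate R1, crate R3 | Station Beta: crate M1]
2. Pilot goes back to Station Alpha alone.  [Station Alpha: crate M3, crate R1, crate R3 | Station Beta: crate M1]
3. Pilot goes to Station Beta with crate R3.  [Station Alpha: crate M3, crate R1 | Station Beta: crate M1, crate R3]
4. Pilot goes back to Station Alpha with crate M1.  [Station Alpha: crate M1, crate M3, crate R1 | Station Beta: crate R3]
5. Pilot goes to Station Beta with crate M3.  [Station Alpha: crate M1, crate R1 | Station Beta: crate M3, crate R3]
6. Pilot goes back to Station Alpha alone.  [Station Alpha: crate M1, crate R1 | Station Beta: crate M3, crate R3]
7. Pilot goes to Station Beta with crate R1.  [Station Alpha: crate M1 | Station Beta: crate M3, crate R1, crate R3]
8. Pilot goes back to Station Alpha alone.  [Station Alpha: crate M1 | Station Beta: crate M3, crate R1, crate R3]
9. Pilot goes to Station Beta with crate M1.  [Station Alpha: — | Station Beta: crate M1, crate M3, crate R1, crate R3]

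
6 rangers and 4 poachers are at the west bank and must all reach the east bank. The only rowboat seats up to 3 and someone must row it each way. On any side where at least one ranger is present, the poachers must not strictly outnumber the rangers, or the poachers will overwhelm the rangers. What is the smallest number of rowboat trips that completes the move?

9

Counting alone: each trip to the east bank takes at most 3 across and each return brings at least 1 back, so after t trips out (and t−1 returns) at most 3t − (t−1) of the 10 are across; that first reaches 10 at t = 5, so at least 9 crossings are needed.
The plan below uses exactly 9 crossings, so it is optimal:
1. 2 poachers → the east bank.  (the west bank: 6R 2P; the east bank: 0R 2P)
2. 1 poacher ← the west bank.  (the west bank: 6R 3P; the east bank: 0R 1P)
3. 3 poachers → the east bank.  (the west bank: 6R 0P; the east bank: 0R 4P)
4. 1 poacher ← the west bank.  (the west bank: 6R 1P; the east bank: 0R 3P)
5. 3 rangers → the east bank.  (the west bank: 3R 1P; the east bank: 3R 3P)
6. 1 poacher ← the west bank.  (the west bank: 3R 2P; the east bank: 3R 2P)
7. 1 ranger and 2 poachers → the east bank.  (the west bank: 2R 0P; the east bank: 4R 4P)
8. 1 poacher ← the west bank.  (the west bank: 2R 1P; the east bank: 4R 3P)
9. 2 rangers and 1 poacher → the east bank.  (the west bank: 0R 0P; the east bank: 6R 4P)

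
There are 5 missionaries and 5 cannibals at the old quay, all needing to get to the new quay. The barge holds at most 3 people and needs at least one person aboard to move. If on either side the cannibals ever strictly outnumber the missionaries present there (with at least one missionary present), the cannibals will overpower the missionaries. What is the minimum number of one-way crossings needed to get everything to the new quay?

Counting alone: each trip to the new quay takes at most 3 across and each return brings at least 1 back, so after t trips out (and t−1 returns) at most 3t − (t−1) of the 10 are across; that first reaches 10 at t = 5, so at least 9 crossings are needed.
The safety rule pushes this higher. Following every safe sequence of crossings, the most of the 10 that can be at the new quay as the barge arrives there on crossing 9 is 9 — never all 10.
So no plan with fewer than 11 crossings exists, and this one achieves 11:
1. 2 cannibals → the new quay.  (the old quay: 5M 3C; the new quay: 0M 2C)
2. 1 cannibal ← the old quay.  (the old quay: 5M 4C; the new quay: 0M 1C)
3. 3 cannibals → the new quay.  (the old quay: 5M 1C; the new quay: 0M 4C)
4. 1 cannibal ← the old quay.  (the old quay: 5M 2C; the new quay: 0M 3C)
5. 3 missionaries → the new quay.  (the old quay: 2M 2C; the new quay: 3M 3C)
6. 1 missionary and 1 cannibal ← the old quay.  (the old quay: 3M 3C; the new quay: 2M 2C)
7. 3 missionaries → the new quay.  (the old quay: 0M 3C; the new quay: 5M 2C)
8. 1 cannibal ← the old quay.  (the old quay: 0M 4C; the new quay: 5M 1C)
9. 2 cannibals → the new quay.  (the old quay: 0M 2C; the new quay: 5M 3C)
10. 1 cannibal ← the old quay.  (the old quay: 0M 3C; the new quay: 5M 2C)
11. 3 cannibals → the new quay.  (the old quay: 0M 0C; the new quay: 5M 5C)

11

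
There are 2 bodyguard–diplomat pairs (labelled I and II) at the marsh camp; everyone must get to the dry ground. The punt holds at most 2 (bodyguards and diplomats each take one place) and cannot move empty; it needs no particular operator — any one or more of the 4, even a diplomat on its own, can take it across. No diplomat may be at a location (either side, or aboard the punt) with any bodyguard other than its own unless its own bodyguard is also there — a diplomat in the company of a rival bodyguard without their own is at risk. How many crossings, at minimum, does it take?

Counting alone: each trip to the dry ground takes at most 2 across and each return brings at least 1 back, so after t trips out (and t−1 returns) at most 2t − (t−1) of the 4 are across; that first reaches 4 at t = 3, so at least 5 crossings are needed.
The plan below uses exactly 5 crossings, so it is optimal:
1. bodyguard I and diplomat I cross → the dry ground.
2. bodyguard I crosses ← the marsh camp.
3. bodyguard I and bodyguard II cross → the dry ground.
4. bodyguard II crosses ← the marsh camp.
5. bodyguard II and diplomat II cross → the dry ground.

5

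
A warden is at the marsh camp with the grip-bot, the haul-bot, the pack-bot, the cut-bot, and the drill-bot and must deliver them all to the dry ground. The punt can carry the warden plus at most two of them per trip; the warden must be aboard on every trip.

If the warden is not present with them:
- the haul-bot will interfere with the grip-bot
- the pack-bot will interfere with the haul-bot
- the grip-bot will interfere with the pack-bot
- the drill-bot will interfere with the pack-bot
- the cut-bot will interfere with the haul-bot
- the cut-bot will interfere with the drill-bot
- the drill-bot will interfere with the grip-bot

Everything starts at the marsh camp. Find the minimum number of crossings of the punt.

Whatever the first load, the items left behind include a forbidden pair without the warden. No opening move is safe, so no plan exists.

impossible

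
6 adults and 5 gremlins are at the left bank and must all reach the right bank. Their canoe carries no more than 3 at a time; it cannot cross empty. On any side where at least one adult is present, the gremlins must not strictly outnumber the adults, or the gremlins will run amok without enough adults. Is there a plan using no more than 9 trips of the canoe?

Yes — this plan uses 9 crossings (≤ 9):
1. 3 gremlins → the right bank.  (the left bank: 6A 2G; the right bank: 0A 3G)
2. 1 gremlin ← the left bank.  (the left bank: 6A 3G; the right bank: 0A 2G)
3. 3 adults → the right bank.  (the left bank: 3A 3G; the right bank: 3A 2G)
4. 1 adult ← the left bank.  (the left bank: 4A 3G; the right bank: 2A 2G)
5. 2 adults and 1 gremlin → the right bank.  (the left bank: 2A 2G; the right bank: 4A 3G)
6. 1 adult ← the left bank.  (the left bank: 3A 2G; the right bank: 3A 3G)
7. 2 adults and 1 gremlin → the right bank.  (the left bank: 1A 1G; the right bank: 5A 4G)
8. 1 adult ← the left bank.  (the left bank: 2A 1G; the right bank: 4A 4G)
9. 2 adults and 1 gremlin → the right bank.  (the left bank: 0A 0G; the right bank: 6A 5G)

Yes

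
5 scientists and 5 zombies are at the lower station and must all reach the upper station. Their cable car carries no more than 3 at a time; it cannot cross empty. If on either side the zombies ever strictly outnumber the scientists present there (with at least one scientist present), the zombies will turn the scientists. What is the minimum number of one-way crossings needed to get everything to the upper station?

Counting alone: each trip to the upper station takes at most 3 across and each return brings at least 1 back, so after t trips out (and t−1 returns) at most 3t − (t−1) of the 10 are across; that first reaches 10 at t = 5, so at least 9 crossings are needed.
The safety rule pushes this higher. Following every safe sequence of crossings, the most of the 10 that can be at the upper station as the cable car arrives there on crossing 9 is 9 — never all 10.
So no plan with fewer than 11 crossings exists, and this one achieves 11:
1. 2 zombies → the upper station.  (the lower station: 5S 3Z; the upper station: 0S 2Z)
2. 1 zombie ← the lower station.  (the lower station: 5S 4Z; the upper station: 0S 1Z)
3. 3 zombies → the upper station.  (the lower station: 5S 1Z; the upper station: 0S 4Z)
4. 1 zombie ← the lower station.  (the lower station: 5S 2Z; the upper station: 0S 3Z)
5. 3 scientists → the upper station.  (the lower station: 2S 2Z; the upper station: 3S 3Z)
6. 1 scientist and 1 zombie ← the lower station.  (the lower station: 3S 3Z; the upper station: 2S 2Z)
7. 3 scientists → the upper station.  (the lower station: 0S 3Z; the upper station: 5S 2Z)
8. 1 zombie ← the lower station.  (the lower station: 0S 4Z; the upper station: 5S 1Z)
9. 2 zombies → the upper station.  (the lower station: 0S 2Z; the upper station: 5S 3Z)
10. 1 zombie ← the lower station.  (the lower station: 0S 3Z; the upper station: 5S 2Z)
11. 3 zombies → the upper station.  (the lower station: 0S 0Z; the upper station: 5S 5Z)

11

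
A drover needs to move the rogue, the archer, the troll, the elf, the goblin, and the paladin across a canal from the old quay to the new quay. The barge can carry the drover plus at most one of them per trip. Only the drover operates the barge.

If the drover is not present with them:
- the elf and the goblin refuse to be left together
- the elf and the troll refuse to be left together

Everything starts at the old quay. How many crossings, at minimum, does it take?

13

Counting alone: the drover can take at most 1 across per trip to the new quay, so moving all 6 needs at least 6 loaded trips out, with a return between consecutive ones — at least 11 crossings.
The safety rule pushes this higher. Following every safe sequence of crossings, the most of the 6 that can be at the new quay as the barge arrives there on crossing 11 is 5 — never all 6.
So no plan with fewer than 13 crossings exists, and this one achieves 13:
1. Drover goes to the new quay with the elf.  [the old quay: the archer, the goblin, the paladin, the rogue, the troll | the new quay: the elf]
2. Drover goes back to the old quay alone.  [the old quay: the archer, the goblin, the paladin, the rogue, the troll | the new quay: the elf]
3. Drover goes to the new quay with the rogue.  [the old quay: the archer, the goblin, the paladin, the troll | the new quay: the elf, the rogue]
4. Drover goes back to the old quay alone.  [the old quay: the archer, the goblin, the paladin, the troll | the new quay: the elf, the rogue]
5. Drover goes to the new quay with the archer.  [the old quay: the goblin, the paladin, the troll | the new quay: the archer, the elf, the rogue]
6. Drover goes back to the old quay alone.  [the old quay: the goblin, the paladin, the troll | the new quay: the archer, the elf, the rogue]
7. Drover goes to the new quay with the troll.  [the old quay: the goblin, the paladin | the new quay: the archer, the elf, the rogue, the troll]
8. Drover goes back to the old quay with the elf.  [the old quay: the elf, the goblin, the paladin | the new quay: the archer, the rogue, the troll]
9. Drover goes to the new quay with the goblin.  [the old quay: the elf, the paladin | the new quay: the archer, the goblin, the rogue, the troll]
10. Drover goes back to the old quay alone.  [the old quay: the elf, the paladin | the new quay: the archer, the goblin, the rogue, the troll]
11. Drover goes to the new quay with the paladin.  [the old quay: the elf | the new quay: the archer, the goblin, the paladin, the rogue, the troll]
12. Drover goes back to the old quay alone.  [the old quay: the elf | the new quay: the archer, the goblin, the paladin, the rogue, the troll]
13. Drover goes to the new quay with the elf.  [the old quay: — | the new quay: the archer, the elf, the goblin, the paladin, the rogue, the troll]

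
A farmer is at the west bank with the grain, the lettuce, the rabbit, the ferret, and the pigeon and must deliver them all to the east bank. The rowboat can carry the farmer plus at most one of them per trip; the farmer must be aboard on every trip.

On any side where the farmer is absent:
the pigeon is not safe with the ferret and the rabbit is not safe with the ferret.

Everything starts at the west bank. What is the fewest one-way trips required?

11

Counting alone: the farmer can take at most 1 across per trip to the east bank, so moving all 5 needs at least 5 loaded trips out, with a return between consecutive ones — at least 9 crossings.
The safety rule pushes this higher. Following every safe sequence of crossings, the most of the 5 that can be at the east bank as the rowboat arrives there on crossing 9 is 4 — never all 5.
So no plan with fewer than 11 crossings exists, and this one achieves 11:
1. Farmer goes to the east bank with the ferret.  [the west bank: the grain, the lettuce, the pigeon, the rabbit | the east bank: the ferret]
2. Farmer goes back to the west bank alone.  [the west bank: the grain, the lettuce, the pigeon, the rabbit | the east bank: the ferret]
3. Farmer goes to the east bank with the grain.  [the west bank: the lettuce, the pigeon, the rabbit | the east bank: the ferret, the grain]
4. Farmer goes back to the west bank alone.  [the west bank: the lettuce, the pigeon, the rabbit | the east bank: the ferret, the grain]
5. Farmer goes to the east bank with the lettuce.  [the west bank: the pigeon, the rabbit | the east bank: the ferret, the grain, the lettuce]
6. Farmer goes back to the west bank alone.  [the west bank: the pigeon, the rabbit | the east bank: the ferret, the grain, the lettuce]
7. Farmer goes to the east bank with the rabbit.  [the west bank: the pigeon | the east bank: the ferret, the grain, the lettuce, the rabbit]
8. Farmer goes back to the west bank with the ferret.  [the west bank: the ferret, the pigeon | the east bank: the grain, the lettuce, the rabbit]
9. Farmer goes to the east bank with the pigeon.  [the west bank: the ferret | the east bank: the grain, the lettuce, the pigeon, the rabbit]
10. Farmer goes back to the west bank alone.  [the west bank: the ferret | the east bank: the grain, the lettuce, the pigeon, the rabbit]
11. Farmer goes to the east bank with the ferret.  [the west bank: — | the east bank: the ferret, the grain, the lettuce, the pigeon, the rabbit]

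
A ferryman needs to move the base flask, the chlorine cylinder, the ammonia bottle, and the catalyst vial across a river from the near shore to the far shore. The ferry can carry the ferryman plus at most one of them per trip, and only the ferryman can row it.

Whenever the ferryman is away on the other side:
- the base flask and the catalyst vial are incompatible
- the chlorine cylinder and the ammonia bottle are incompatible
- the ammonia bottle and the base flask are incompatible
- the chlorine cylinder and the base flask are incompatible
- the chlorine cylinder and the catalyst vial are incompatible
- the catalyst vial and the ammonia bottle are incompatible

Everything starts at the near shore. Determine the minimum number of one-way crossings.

impossible

Whatever the first load, the items left behind include a forbidden pair without the ferryman. No opening move is safe, so no plan exists.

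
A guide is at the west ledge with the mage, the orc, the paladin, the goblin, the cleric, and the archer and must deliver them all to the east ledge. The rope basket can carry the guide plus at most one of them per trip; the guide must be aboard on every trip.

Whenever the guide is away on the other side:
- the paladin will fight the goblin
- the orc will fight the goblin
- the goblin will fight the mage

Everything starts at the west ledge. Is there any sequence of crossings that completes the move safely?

No

Following every safe sequence of crossings from the start, the most of the 6 that can be at the east ledge as the rope basket arrives there on crossings 1, 3, 5, 7 is 1, 2, 3, 4 respectively; the best ever achieved is 4 of 6.
From crossing 9 on, no configuration arises that was not already reachable earlier: only 36 distinct safe configurations (who is on which side, and where the rope basket is) can ever be reached, none of them has everyone across, and every continuation just revisits them. So no valid plan exists.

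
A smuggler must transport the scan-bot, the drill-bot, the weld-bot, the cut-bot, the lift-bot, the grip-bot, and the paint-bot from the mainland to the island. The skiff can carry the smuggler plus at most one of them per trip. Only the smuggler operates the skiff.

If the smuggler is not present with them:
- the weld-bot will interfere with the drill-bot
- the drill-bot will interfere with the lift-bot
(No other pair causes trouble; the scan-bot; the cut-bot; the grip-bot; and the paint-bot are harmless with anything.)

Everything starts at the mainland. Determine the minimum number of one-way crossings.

15

Counting alone: the smuggler can take at most 1 across per trip to the island, so moving all 7 needs at least 7 loaded trips out, with a return between consecutive ones — at least 13 crossings.
The safety rule pushes this higher. Following every safe sequence of crossings, the most of the 7 that can be at the island as the skiff arrives there on crossing 13 is 6 — never all 7.
So no plan with fewer than 15 crossings exists, and this one achieves 15:
1. Smuggler goes to the island with the drill-bot.  [the mainland: the cut-bot, the grip-bot, the lift-bot, the paint-bot, the scan-bot, the weld-bot | the island: the drill-bot]
2. Smuggler goes back to the mainland alone.  [the mainland: the cut-bot, the grip-bot, the lift-bot, the paint-bot, the scan-bot, the weld-bot | the island: the drill-bot]
3. Smuggler goes to the island with the scan-bot.  [the mainland: the cut-bot, the grip-bot, the lift-bot, the paint-bot, the weld-bot | the island: the drill-bot, the scan-bot]
4. Smuggler goes back to the mainland alone.  [the mainland: the cut-bot, the grip-bot, the lift-bot, the paint-bot, the weld-bot | the island: the drill-bot, the scan-bot]
5. Smuggler goes to the island with the weld-bot.  [the mainland: the cut-bot, the grip-bot, the lift-bot, the paint-bot | the island: the drill-bot, the scan-bot, the weld-bot]
6. Smuggler goes back to the mainland with the drill-bot.  [the mainland: the cut-bot, the drill-bot, the grip-bot, the lift-bot, the paint-bot | the island: the scan-bot, the weld-bot]
7. Smuggler goes to the island with the lift-bot.  [the mainland: the cut-bot, the drill-bot, the grip-bot, the paint-bot | the island: the lift-bot, the scan-bot, the weld-bot]
8. Smuggler goes back to the mainland alone.  [the mainland: the cut-bot, the drill-bot, the grip-bot, the paint-bot | the island: the lift-bot, the scan-bot, the weld-bot]
9. Smuggler goes to the island with the cut-bot.  [the mainland: the drill-bot, the grip-bot, the paint-bot | the island: the cut-bot, the lift-bot, the scan-bot, the weld-bot]
10. Smuggler goes back to the mainland alone.  [the mainland: the drill-bot, the grip-bot, the paint-bot | the island: the cut-bot, the lift-bot, the scan-bot, the weld-bot]
11. Smuggler goes to the island with the grip-bot.  [the mainland: the drill-bot, the paint-bot | the island: the cut-bot, the grip-bot, the lift-bot, the scan-bot, the weld-bot]
12. Smuggler goes back to the mainland alone.  [the mainland: the drill-bot, the paint-bot | the island: the cut-bot, the grip-bot, the lift-bot, the scan-bot, the weld-bot]
13. Smuggler goes to the island with the paint-bot.  [the mainland: the drill-bot | the island: the cut-bot, the grip-bot, the lift-bot, the paint-bot, the scan-bot, the weld-bot]
14. Smuggler goes back to the mainland alone.  [the mainland: the drill-bot | the island: the cut-bot, the grip-bot, the lift-bot, the paint-bot, the scan-bot, the weld-bot]
15. Smuggler goes to the island with the drill-bot.  [the mainland: — | the island: the cut-bot, the drill-bot, the grip-bot, the lift-bot, the paint-bot, the scan-bot, the weld-bot]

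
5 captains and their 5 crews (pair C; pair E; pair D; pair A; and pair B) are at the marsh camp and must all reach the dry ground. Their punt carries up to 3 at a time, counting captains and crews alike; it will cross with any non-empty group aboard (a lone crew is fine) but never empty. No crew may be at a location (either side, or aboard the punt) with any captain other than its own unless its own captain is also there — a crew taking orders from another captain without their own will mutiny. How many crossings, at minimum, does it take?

Counting alone: each trip to the dry ground takes at most 3 across and each return brings at least 1 back, so after t trips out (and t−1 returns) at most 3t − (t−1) of the 10 are across; that first reaches 10 at t = 5, so at least 9 crossings are needed.
The safety rule pushes this higher. Following every safe sequence of crossings, the most of the 10 that can be at the dry ground as the punt arrives there on crossing 9 is 9 — never all 10.
So no plan with fewer than 11 crossings exists, and this one achieves 11:
1. captain C and crew C cross → the dry ground.
2. captain C crosses ← the marsh camp.
3. crew A, crew D, and crew E cross → the dry ground.
4. crew C crosses ← the marsh camp.
5. captain A, captain D, and captain E cross → the dry ground.
6. captain E and crew E cross ← the marsh camp.
7. captain B, captain C, and captain E cross → the dry ground.
8. crew D crosses ← the marsh camp.
9. crew C and crew E cross → the dry ground.
10. crew C crosses ← the marsh camp.
11. crew B, crew C, and crew D cross → the dry ground.

11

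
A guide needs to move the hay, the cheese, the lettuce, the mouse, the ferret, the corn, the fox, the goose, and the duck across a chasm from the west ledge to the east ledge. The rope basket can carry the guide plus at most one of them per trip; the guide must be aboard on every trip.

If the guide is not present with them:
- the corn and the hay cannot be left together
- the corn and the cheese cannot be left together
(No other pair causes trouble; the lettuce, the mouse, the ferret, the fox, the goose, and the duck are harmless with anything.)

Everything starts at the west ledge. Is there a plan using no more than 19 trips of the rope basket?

Yes — this plan uses 19 crossings (≤ 19):
1. Guide goes to the east ledge with the corn.  [the west ledge: the cheese, the duck, the ferret, the fox, the goose, the hay, the lettuce, the mouse | the east ledge: the corn]
2. Guide goes back to the west ledge alone.  [the west ledge: the cheese, the duck, the ferret, the fox, the goose, the hay, the lettuce, the mouse | the east ledge: the corn]
3. Guide goes to the east ledge with the hay.  [the west ledge: the cheese, the duck, the ferret, the fox, the goose, the lettuce, the mouse | the east ledge: the corn, the hay]
4. Guide goes back to the west ledge with the corn.  [the west ledge: the cheese, the corn, the duck, the ferret, the fox, the goose, the lettuce, the mouse | the east ledge: the hay]
5. Guide goes to the east ledge with the cheese.  [the west ledge: the corn, the duck, the ferret, the fox, the goose, the lettuce, the mouse | the east ledge: the cheese, the hay]
6. Guide goes back to the west ledge alone.  [the west ledge: the corn, the duck, the ferret, the fox, the goose, the lettuce, the mouse | the east ledge: the cheese, the hay]
7. Guide goes to the east ledge with the lettuce.  [the west ledge: the corn, the duck, the ferret, the fox, the goose, the mouse | the east ledge: the cheese, the hay, the lettuce]
8. Guide goes back to the west ledge alone.  [the west ledge: the corn, the duck, the ferret, the fox, the goose, the mouse | the east ledge: the cheese, the hay, the lettuce]
9. Guide goes to the east ledge with the mouse.  [the west ledge: the corn, the duck, the ferret, the fox, the goose | the east ledge: the cheese, the hay, the lettuce, the mouse]
10. Guide goes back to the west ledge alone.  [the west ledge: the corn, the duck, the ferret, the fox, the goose | the east ledge: the cheese, the hay, the lettuce, the mouse]
11. Guide goes to the east ledge with the ferret.  [the west ledge: the corn, the duck, the fox, the goose | the east ledge: the cheese, the ferret, the hay, the lettuce, the mouse]
12. Guide goes back to the west ledge alone.  [the west ledge: the corn, the duck, the fox, the goose | the east ledge: the cheese, the ferret, the hay, the lettuce, the mouse]
13. Guide goes to the east ledge with the fox.  [the west ledge: the corn, the duck, the goose | the east ledge: the cheese, the ferret, the fox, the hay, the lettuce, the mouse]
14. Guide goes back to the west ledge alone.  [the west ledge: the corn, the duck, the goose | the east ledge: the cheese, the ferret, the fox, the hay, the lettuce, the mouse]
15. Guide goes to the east ledge with the goose.  [the west ledge: the corn, the duck | the east ledge: the cheese, the ferret, the fox, the goose, the hay, the lettuce, the mouse]
16. Guide goes back to the west ledge alone.  [the west ledge: the corn, the duck | the east ledge: the cheese, the ferret, the fox, the goose, the hay, the lettuce, the mouse]
17. Guide goes to the east ledge with the duck.  [the west ledge: the corn | the east ledge: the cheese, the duck, the ferret, the fox, the goose, the hay, the lettuce, the mouse]
18. Guide goes back to the west ledge alone.  [the west ledge: the corn | the east ledge: the cheese, the duck, the ferret, the fox, the goose, the hay, the lettuce, the mouse]
19. Guide goes to the east ledge with the corn.  [the west ledge: — | the east ledge: the cheese, the corn, the duck, the ferret, the fox, the goose, the hay, the lettuce, the mouse]

Yes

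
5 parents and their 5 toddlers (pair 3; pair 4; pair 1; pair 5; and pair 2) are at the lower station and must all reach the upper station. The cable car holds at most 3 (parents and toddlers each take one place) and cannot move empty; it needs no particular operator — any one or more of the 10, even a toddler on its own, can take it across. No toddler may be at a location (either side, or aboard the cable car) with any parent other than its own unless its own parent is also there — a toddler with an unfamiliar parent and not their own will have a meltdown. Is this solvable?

1. parent 3 and toddler 3 cross → the upper station.
2. parent 3 crosses ← the lower station.
3. toddler 1, toddler 4, and toddler 5 cross → the upper station.
4. toddler 3 crosses ← the lower station.
5. parent 1, parent 4, and parent 5 cross → the upper station.
6. parent 4 and toddler 4 cross ← the lower station.
7. parent 2, parent 3, and parent 4 cross → the upper station.
8. toddler 1 crosses ← the lower station.
9. toddler 3 and toddler 4 cross → the upper station.
10. toddler 3 crosses ← the lower station.
11. toddler 1, toddler 2, and toddler 3 cross → the upper station.

Yes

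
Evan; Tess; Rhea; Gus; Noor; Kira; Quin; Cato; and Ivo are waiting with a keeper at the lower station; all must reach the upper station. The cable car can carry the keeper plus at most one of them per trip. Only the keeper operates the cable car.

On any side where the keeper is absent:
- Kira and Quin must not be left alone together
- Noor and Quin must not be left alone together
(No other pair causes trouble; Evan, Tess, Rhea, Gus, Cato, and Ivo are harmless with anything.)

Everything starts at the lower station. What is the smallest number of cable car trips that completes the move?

19

Counting alone: the keeper can take at most 1 across per trip to the upper station, so moving all 9 needs at least 9 loaded trips out, with a return between consecutive ones — at least 17 crossings.
The safety rule pushes this higher. Following every safe sequence of crossings, the most of the 9 that can be at the upper station as the cable car arrives there on crossing 17 is 8 — never all 9.
So no plan with fewer than 19 crossings exists, and this one achieves 19:
1. Keeper goes to the upper station with Quin.  [the lower station: Cato, Evan, Gus, Ivo, Kira, Noor, Rhea, Tess | the upper station: Quin]
2. Keeper goes back to the lower station alone.  [the lower station: Cato, Evan, Gus, Ivo, Kira, Noor, Rhea, Tess | the upper station: Quin]
3. Keeper goes to the upper station with Evan.  [the lower station: Cato, Gus, Ivo, Kira, Noor, Rhea, Tess | the upper station: Evan, Quin]
4. Keeper goes back to the lower station alone.  [the lower station: Cato, Gus, Ivo, Kira, Noor, Rhea, Tess | the upper station: Evan, Quin]
5. Keeper goes to the upper station with Tess.  [the lower station: Cato, Gus, Ivo, Kira, Noor, Rhea | the upper station: Evan, Quin, Tess]
6. Keeper goes back to the lower station alone.  [the lower station: Cato, Gus, Ivo, Kira, Noor, Rhea | the upper station: Evan, Quin, Tess]
7. Keeper goes to the upper station with Rhea.  [the lower station: Cato, Gus, Ivo, Kira, Noor | the upper station: Evan, Quin, Rhea, Tess]
8. Keeper goes back to the lower station alone.  [the lower station: Cato, Gus, Ivo, Kira, Noor | the upper station: Evan, Quin, Rhea, Tess]
9. Keeper goes to the upper station with Gus.  [the lower station: Cato, Ivo, Kira, Noor | the upper station: Evan, Gus, Quin, Rhea, Tess]
10. Keeper goes back to the lower station alone.  [the lower station: Cato, Ivo, Kira, Noor | the upper station: Evan, Gus, Quin, Rhea, Tess]
11. Keeper goes to the upper station with Noor.  [the lower station: Cato, Ivo, Kira | the upper station: Evan, Gus, Noor, Quin, Rhea, Tess]
12. Keeper goes back to the lower station with Quin.  [the lower station: Cato, Ivo, Kira, Quin | the upper station: Evan, Gus, Noor, Rhea, Tess]
13. Keeper goes to the upper station with Kira.  [the lower station: Cato, Ivo, Quin | the upper station: Evan, Gus, Kira, Noor, Rhea, Tess]
14. Keeper goes back to the lower station alone.  [the lower station: Cato, Ivo, Quin | the upper station: Evan, Gus, Kira, Noor, Rhea, Tess]
15. Keeper goes to the upper station with Cato.  [the lower station: Ivo, Quin | the upper station: Cato, Evan, Gus, Kira, Noor, Rhea, Tess]
16. Keeper goes back to the lower station alone.  [the lower station: Ivo, Quin | the upper station: Cato, Evan, Gus, Kira, Noor, Rhea, Tess]
17. Keeper goes to the upper station with Ivo.  [the lower station: Quin | the upper station: Cato, Evan, Gus, Ivo, Kira, Noor, Rhea, Tess]
18. Keeper goes back to the lower station alone.  [the lower station: Quin | the upper station: Cato, Evan, Gus, Ivo, Kira, Noor, Rhea, Tess]
19. Keeper goes to the upper station with Quin.  [the lower station: — | the upper station: Cato, Evan, Gus, Ivo, Kira, Noor, Quin, Rhea, Tess]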